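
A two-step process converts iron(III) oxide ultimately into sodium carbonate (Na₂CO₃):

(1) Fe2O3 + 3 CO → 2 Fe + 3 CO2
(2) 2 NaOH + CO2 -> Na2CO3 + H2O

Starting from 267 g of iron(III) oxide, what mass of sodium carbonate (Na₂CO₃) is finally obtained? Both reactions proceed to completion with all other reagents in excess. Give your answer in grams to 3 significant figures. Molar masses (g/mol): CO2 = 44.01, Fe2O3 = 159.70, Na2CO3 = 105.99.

532 g

n(Fe2O3) = 267.0 / 159.70 = 1.672 mol.
Step 1 gives a 1:3 ratio of Fe2O3 to CO2, so n(CO2) = 5.016 mol.
In step 2 the CO2:Na2CO3 ratio is 1:1, so n(Na2CO3) = 5.016 mol.
Mass of Na2CO3 = 5.016 × 105.99 = 531.6 g.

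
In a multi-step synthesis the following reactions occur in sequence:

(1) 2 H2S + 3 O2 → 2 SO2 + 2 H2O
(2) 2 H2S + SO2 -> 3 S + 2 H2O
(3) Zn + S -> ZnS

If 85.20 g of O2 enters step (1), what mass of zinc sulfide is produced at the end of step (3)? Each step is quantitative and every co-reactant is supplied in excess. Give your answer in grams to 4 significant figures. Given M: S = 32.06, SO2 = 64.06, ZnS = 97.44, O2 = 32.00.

518.9 g

n(O2) = 85.20 / 32.00 = 2.6625 mol.
Reaction (1): O2→SO2 ratio 3:2 ⇒ n(SO2) = 1.7750 mol.
Reaction (2): SO2→S ratio 1:3 ⇒ n(S) = 5.3250 mol.
Reaction (3): S→ZnS ratio 1:1 ⇒ n(ZnS) = 5.3250 mol.
Mass of ZnS = 5.3250 × 97.44 = 518.87 g.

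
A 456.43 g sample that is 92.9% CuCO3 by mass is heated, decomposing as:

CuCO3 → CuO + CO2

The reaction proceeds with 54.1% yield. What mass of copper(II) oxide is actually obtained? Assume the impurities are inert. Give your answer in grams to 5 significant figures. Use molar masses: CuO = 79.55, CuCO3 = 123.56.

Pure CuCO3 available = 456.43 g × 0.929 = 424.023 g.
n(CuCO3) = 424.023 g / 123.56 g/mol = 3.43172 mol.
From the equation the CuCO3:CuO mole ratio is 1:1, so n(CuO) = 3.43172 × 1/1 = 3.43172 mol.
Mass of CuO = 3.43172 mol × 79.55 g/mol = 272.993 g.
Actual mass collected = 272.993 g × 0.541 = 147.689 g.

147.69 g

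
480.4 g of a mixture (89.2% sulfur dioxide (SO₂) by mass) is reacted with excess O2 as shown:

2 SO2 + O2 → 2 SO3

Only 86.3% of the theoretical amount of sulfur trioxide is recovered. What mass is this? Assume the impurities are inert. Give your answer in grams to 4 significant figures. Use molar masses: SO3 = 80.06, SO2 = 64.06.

462.2 g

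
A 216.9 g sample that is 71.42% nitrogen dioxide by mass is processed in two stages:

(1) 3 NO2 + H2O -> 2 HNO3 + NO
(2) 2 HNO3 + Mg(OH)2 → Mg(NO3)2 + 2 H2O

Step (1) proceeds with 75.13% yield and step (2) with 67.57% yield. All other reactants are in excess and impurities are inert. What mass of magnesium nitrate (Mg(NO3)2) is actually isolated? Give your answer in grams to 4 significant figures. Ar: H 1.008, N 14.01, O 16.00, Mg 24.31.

Pure NO2 = 216.9 × 0.7142 = 154.91 g.
M(NO2) = 14.01 + 2(16.00) = 46.01 g/mol.
M(Mg(NO3)2) = 24.31 + 2(14.01) + 6(16.00) = 148.33 g/mol.
n(NO2) = 154.91 / 46.01 = 3.3669 mol.
Step 1 (NO2:HNO3 = 3:2): theoretical n(HNO3) = 2.2446 mol; at 75.13% yield, n(HNO3) = 1.6864 mol.
Step 2 (HNO3:Mg(NO3)2 = 2:1): theoretical n(Mg(NO3)2) = 0.84318 mol, so theoretical mass = 0.84318 × 148.33 = 125.07 g.
At 67.57% yield, actual mass of Mg(NO3)2 = 125.07 × 0.6757 = 84.509 g.

84.51 g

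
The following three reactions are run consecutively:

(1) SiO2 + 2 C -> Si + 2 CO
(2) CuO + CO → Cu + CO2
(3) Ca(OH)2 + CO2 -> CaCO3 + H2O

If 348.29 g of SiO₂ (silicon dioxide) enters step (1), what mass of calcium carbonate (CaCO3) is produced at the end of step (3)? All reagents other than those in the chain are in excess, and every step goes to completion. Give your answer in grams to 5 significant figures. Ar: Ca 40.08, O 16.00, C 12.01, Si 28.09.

M(SiO2) = 28.09 + 2(16.00) = 60.09 g/mol.
M(CaCO3) = 40.08 + 12.01 + 3(16.00) = 100.09 g/mol.
n(SiO2) = 348.29 / 60.09 = 5.79614 mol.
Reaction (1): SiO2→CO ratio 1:2 ⇒ n(CO) = 11.5923 mol.
Reaction (2): CO→CO2 ratio 1:1 ⇒ n(CO2) = 11.5923 mol.
Reaction (3): CO2→CaCO3 ratio 1:1 ⇒ n(CaCO3) = 11.5923 mol.
Mass of CaCO3 = 11.5923 × 100.09 = 1160.27 g.

1160.3 g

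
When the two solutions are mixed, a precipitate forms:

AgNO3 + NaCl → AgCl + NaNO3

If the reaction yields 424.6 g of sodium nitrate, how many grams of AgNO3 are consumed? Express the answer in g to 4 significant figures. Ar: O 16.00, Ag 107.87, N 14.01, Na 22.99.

848.6 g

M(NaNO3) = 22.99 + 14.01 + 3(16.00) = 85.00 g/mol.
M(AgNO3) = 107.87 + 14.01 + 3(16.00) = 169.88 g/mol.
n(NaNO3) = 424.60 g / 85.00 g/mol = 4.9953 mol.
From the equation the NaNO3:AgNO3 mole ratio is 1:1, so n(AgNO3) = 4.9953 × 1/1 = 4.9953 mol.
Mass of AgNO3 = 4.9953 mol × 169.88 g/mol = 848.60 g.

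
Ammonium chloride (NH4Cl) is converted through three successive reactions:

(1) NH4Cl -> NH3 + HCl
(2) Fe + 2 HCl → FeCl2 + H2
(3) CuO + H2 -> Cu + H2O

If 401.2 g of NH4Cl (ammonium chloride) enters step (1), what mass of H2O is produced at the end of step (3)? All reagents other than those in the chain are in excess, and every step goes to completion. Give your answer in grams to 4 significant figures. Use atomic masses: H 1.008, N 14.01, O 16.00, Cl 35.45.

67.56 g

M(NH4Cl) = 14.01 + 4(1.008) + 35.45 = 53.492 g/mol.
M(H2O) = 2(1.008) + 16.00 = 18.016 g/mol.
n(NH4Cl) = 401.2 / 53.492 = 7.5002 mol.
Reaction (1): NH4Cl→HCl ratio 1:1 ⇒ n(HCl) = 7.5002 mol.
Reaction (2): HCl→H2 ratio 2:1 ⇒ n(H2) = 3.7501 mol.
Reaction (3): H2→H2O ratio 1:1 ⇒ n(H2O) = 3.7501 mol.
Mass of H2O = 3.7501 × 18.016 = 67.562 g.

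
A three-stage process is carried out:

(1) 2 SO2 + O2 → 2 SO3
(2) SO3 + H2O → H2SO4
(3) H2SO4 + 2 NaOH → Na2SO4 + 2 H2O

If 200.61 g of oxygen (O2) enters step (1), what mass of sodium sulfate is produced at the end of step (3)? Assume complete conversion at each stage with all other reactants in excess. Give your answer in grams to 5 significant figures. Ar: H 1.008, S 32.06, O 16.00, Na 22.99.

1780.9 g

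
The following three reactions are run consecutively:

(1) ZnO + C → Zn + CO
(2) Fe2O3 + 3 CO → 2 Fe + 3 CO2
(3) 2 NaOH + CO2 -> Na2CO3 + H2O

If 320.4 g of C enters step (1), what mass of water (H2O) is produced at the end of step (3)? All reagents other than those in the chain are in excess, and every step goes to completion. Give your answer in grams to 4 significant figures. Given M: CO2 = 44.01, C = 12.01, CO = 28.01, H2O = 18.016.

480.6 g

n(C) = 320.4 / 12.01 = 26.678 mol.
Reaction (1): C→CO ratio 1:1 ⇒ n(CO) = 26.678 mol.
Reaction (2): CO→CO2 ratio 3:3 ⇒ n(CO2) = 26.678 mol.
Reaction (3): CO2→H2O ratio 1:1 ⇒ n(H2O) = 26.678 mol.
Mass of H2O = 26.678 × 18.016 = 480.63 g.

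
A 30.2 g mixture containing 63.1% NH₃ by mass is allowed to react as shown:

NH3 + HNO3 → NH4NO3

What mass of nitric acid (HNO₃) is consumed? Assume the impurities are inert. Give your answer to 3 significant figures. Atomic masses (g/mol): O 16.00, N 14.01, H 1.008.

Mass of pure NH3 = 30.2 g × 0.631 = 19.06 g.
M(NH3) = 14.01 + 3(1.008) = 17.034 g/mol.
M(HNO3) = 1.008 + 14.01 + 3(16.00) = 63.018 g/mol.
n(NH3) = 19.06 g / 17.034 g/mol = 1.119 mol.
From the equation the NH3:HNO3 mole ratio is 1:1, so n(HNO3) = 1.119 × 1/1 = 1.119 mol.
Mass of HNO3 = 1.119 mol × 63.018 g/mol = 70.50 g.

70.5 g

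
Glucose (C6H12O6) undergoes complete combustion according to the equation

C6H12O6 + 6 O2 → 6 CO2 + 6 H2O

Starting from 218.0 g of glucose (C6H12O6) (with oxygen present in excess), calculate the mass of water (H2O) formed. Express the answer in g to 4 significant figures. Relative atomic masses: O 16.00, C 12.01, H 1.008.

130.8 g

M(C6H12O6) = 6(12.01) + 12(1.008) + 6(16.00) = 180.156 g/mol.
M(H2O) = 2(1.008) + 16.00 = 18.016 g/mol.
n(C6H12O6) = 218.00 g / 180.156 g/mol = 1.2101 mol.
From the equation the C6H12O6:H2O mole ratio is 1:6, so n(H2O) = 1.2101 × 6/1 = 7.2604 mol.
Mass of H2O = 7.2604 mol × 18.016 g/mol = 130.80 g.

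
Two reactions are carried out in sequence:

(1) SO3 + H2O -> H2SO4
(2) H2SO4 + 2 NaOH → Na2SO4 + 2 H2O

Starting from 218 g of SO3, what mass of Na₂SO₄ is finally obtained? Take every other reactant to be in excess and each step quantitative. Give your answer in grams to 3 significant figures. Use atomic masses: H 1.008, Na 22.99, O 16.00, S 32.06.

387 g

M(SO3) = 32.06 + 3(16.00) = 80.06 g/mol.
M(Na2SO4) = 2(22.99) + 32.06 + 4(16.00) = 142.04 g/mol.
n(SO3) = 218.0 / 80.06 = 2.723 mol.
Step 1 gives a 1:1 ratio of SO3 to H2SO4, so n(H2SO4) = 2.723 mol.
In step 2 the H2SO4:Na2SO4 ratio is 1:1, so n(Na2SO4) = 2.723 mol.
Mass of Na2SO4 = 2.723 × 142.04 = 386.8 g.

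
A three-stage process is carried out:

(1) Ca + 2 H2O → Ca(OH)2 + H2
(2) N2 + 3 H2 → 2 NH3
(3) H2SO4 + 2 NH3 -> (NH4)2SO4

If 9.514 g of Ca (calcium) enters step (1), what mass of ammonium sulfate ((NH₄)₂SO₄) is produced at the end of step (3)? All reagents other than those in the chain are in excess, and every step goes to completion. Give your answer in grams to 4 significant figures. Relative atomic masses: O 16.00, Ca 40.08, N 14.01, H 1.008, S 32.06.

M(Ca) = 40.08 g/mol.
M((NH4)2SO4) = 2(14.01) + 8(1.008) + 32.06 + 4(16.00) = 132.144 g/mol.
n(Ca) = 9.514 / 40.08 = 0.23738 mol.
Reaction (1): Ca→H2 ratio 1:1 ⇒ n(H2) = 0.23738 mol.
Reaction (2): H2→NH3 ratio 3:2 ⇒ n(NH3) = 0.15825 mol.
Reaction (3): NH3→(NH4)2SO4 ratio 2:1 ⇒ n((NH4)2SO4) = 0.079125 mol.
Mass of (NH4)2SO4 = 0.079125 × 132.144 = 10.456 g.

10.46 g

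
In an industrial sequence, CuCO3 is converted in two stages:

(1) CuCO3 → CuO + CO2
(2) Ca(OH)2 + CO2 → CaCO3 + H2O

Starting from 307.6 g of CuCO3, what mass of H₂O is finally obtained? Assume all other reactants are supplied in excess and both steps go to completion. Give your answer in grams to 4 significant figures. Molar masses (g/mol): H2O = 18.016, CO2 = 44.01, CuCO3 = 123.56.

n(CuCO3) = 307.60 / 123.56 = 2.4895 mol.
Step 1 gives a 1:1 ratio of CuCO3 to CO2, so n(CO2) = 2.4895 mol.
In step 2 the CO2:H2O ratio is 1:1, so n(H2O) = 2.4895 mol.
Mass of H2O = 2.4895 × 18.016 = 44.850 g.

44.85 g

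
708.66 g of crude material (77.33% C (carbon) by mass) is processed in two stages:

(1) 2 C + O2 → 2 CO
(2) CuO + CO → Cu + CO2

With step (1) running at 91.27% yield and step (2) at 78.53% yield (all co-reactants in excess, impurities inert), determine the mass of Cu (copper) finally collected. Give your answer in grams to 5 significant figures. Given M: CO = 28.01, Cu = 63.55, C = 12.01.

Pure C = 708.66 × 0.7733 = 548.007 g.
n(C) = 548.007 / 12.01 = 45.6292 mol.
Step 1 (C:CO = 2:2): theoretical n(CO) = 45.6292 mol; at 91.27% yield, n(CO) = 41.6458 mol.
Step 2 (CO:Cu = 1:1): theoretical n(Cu) = 41.6458 mol, so theoretical mass = 41.6458 × 63.55 = 2646.59 g.
At 78.53% yield, actual mass of Cu = 2646.59 × 0.7853 = 2078.37 g.

2078.4 g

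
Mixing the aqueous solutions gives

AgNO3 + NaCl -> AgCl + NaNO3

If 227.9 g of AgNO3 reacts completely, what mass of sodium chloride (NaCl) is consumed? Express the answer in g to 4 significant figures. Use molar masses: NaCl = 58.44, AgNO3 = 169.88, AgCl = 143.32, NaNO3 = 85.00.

n(AgNO3) = 227.90 g / 169.88 g/mol = 1.3415 mol.
From the equation the AgNO3:NaCl mole ratio is 1:1, so n(NaCl) = 1.3415 × 1/1 = 1.3415 mol.
Mass of NaCl = 1.3415 mol × 58.44 g/mol = 78.399 g.

78.40 g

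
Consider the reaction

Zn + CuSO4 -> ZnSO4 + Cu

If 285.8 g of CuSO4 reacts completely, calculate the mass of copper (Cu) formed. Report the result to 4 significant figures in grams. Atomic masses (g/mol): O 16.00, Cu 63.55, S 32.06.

M(CuSO4) = 63.55 + 32.06 + 4(16.00) = 159.61 g/mol.
M(Cu) = 63.55 g/mol.
n(CuSO4) = 285.80 g / 159.61 g/mol = 1.7906 mol.
From the equation the CuSO4:Cu mole ratio is 1:1, so n(Cu) = 1.7906 × 1/1 = 1.7906 mol.
Mass of Cu = 1.7906 mol × 63.55 g/mol = 113.79 g.

113.8 g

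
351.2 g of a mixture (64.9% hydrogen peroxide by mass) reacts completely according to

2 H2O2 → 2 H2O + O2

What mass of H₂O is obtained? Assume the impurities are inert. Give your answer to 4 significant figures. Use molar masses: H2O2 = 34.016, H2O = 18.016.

120.7 g

Mass of pure H2O2 = 351.2 g × 0.649 = 227.93 g.
n(H2O2) = 227.93 g / 34.016 g/mol = 6.7006 mol.
From the equation the H2O2:H2O mole ratio is 2:2, so n(H2O) = 6.7006 × 2/2 = 6.7006 mol.
Mass of H2O = 6.7006 mol × 18.016 g/mol = 120.72 g.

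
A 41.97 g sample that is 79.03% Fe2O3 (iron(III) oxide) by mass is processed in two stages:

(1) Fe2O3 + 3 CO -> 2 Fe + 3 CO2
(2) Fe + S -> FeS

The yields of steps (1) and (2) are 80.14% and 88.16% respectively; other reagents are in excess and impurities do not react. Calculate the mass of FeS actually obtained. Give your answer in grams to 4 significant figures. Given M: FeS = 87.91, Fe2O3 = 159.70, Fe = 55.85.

Pure Fe2O3 = 41.97 × 0.7903 = 33.169 g.
n(Fe2O3) = 33.169 / 159.70 = 0.20769 mol.
Step 1 (Fe2O3:Fe = 1:2): theoretical n(Fe) = 0.41539 mol; at 80.14% yield, n(Fe) = 0.33289 mol.
Step 2 (Fe:FeS = 1:1): theoretical n(FeS) = 0.33289 mol, so theoretical mass = 0.33289 × 87.91 = 29.265 g.
At 88.16% yield, actual mass of FeS = 29.265 × 0.8816 = 25.800 g.

25.80 g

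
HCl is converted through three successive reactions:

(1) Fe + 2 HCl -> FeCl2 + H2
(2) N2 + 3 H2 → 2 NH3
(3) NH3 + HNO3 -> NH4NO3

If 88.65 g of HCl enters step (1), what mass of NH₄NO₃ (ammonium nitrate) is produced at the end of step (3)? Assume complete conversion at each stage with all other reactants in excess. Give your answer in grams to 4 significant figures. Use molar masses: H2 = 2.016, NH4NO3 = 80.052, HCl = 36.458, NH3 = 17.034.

64.88 g

n(HCl) = 88.65 / 36.458 = 2.4316 mol.
Reaction (1): HCl→H2 ratio 2:1 ⇒ n(H2) = 1.2158 mol.
Reaction (2): H2→NH3 ratio 3:2 ⇒ n(NH3) = 0.81052 mol.
Reaction (3): NH3→NH4NO3 ratio 1:1 ⇒ n(NH4NO3) = 0.81052 mol.
Mass of NH4NO3 = 0.81052 × 80.052 = 64.884 g.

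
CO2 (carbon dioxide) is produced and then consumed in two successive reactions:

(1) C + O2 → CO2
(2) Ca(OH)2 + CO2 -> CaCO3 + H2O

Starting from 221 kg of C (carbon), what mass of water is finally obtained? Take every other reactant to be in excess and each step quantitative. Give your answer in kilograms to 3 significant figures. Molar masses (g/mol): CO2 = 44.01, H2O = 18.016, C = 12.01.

332 kg

221 kg = 221000 g.
n(C) = 221000 / 12.01 = 18400 mol.
Step 1 gives a 1:1 ratio of C to CO2, so n(CO2) = 18400 mol.
In step 2 the CO2:H2O ratio is 1:1, so n(H2O) = 18400 mol.
Mass of H2O = 18400 × 18.016 = 331500 g = 332 kg.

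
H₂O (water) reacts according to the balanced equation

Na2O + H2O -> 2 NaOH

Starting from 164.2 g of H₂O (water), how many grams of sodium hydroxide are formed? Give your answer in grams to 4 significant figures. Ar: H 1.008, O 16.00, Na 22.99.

M(H2O) = 2(1.008) + 16.00 = 18.016 g/mol.
M(NaOH) = 22.99 + 16.00 + 1.008 = 39.998 g/mol.
n(H2O) = 164.20 g / 18.016 g/mol = 9.1141 mol.
From the equation the H2O:NaOH mole ratio is 1:2, so n(NaOH) = 9.1141 × 2/1 = 18.228 mol.
Mass of NaOH = 18.228 mol × 39.998 g/mol = 729.09 g.

729.1 g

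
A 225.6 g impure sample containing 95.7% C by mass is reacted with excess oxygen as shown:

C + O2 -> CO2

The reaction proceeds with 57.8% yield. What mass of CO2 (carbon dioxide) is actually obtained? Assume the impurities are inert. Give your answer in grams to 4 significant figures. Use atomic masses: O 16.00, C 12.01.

457.3 g

Pure C available = 225.6 g × 0.957 = 215.90 g.
M(C) = 12.01 g/mol.
M(CO2) = 12.01 + 2(16.00) = 44.01 g/mol.
n(C) = 215.90 g / 12.01 g/mol = 17.977 mol.
From the equation the C:CO2 mole ratio is 1:1, so n(CO2) = 17.977 × 1/1 = 17.977 mol.
Mass of CO2 = 17.977 mol × 44.01 g/mol = 791.15 g.
Actual mass collected = 791.15 g × 0.578 = 457.29 g.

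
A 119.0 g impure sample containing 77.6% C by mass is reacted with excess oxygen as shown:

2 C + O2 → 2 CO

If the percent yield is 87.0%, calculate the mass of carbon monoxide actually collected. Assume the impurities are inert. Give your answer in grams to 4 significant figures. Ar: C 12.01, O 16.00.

187.4 g

Pure C available = 119.0 g × 0.776 = 92.344 g.
M(C) = 12.01 g/mol.
M(CO) = 12.01 + 16.00 = 28.01 g/mol.
n(C) = 92.344 g / 12.01 g/mol = 7.6889 mol.
From the equation the C:CO mole ratio is 2:2, so n(CO) = 7.6889 × 2/2 = 7.6889 mol.
Mass of CO = 7.6889 mol × 28.01 g/mol = 215.37 g.
Actual mass collected = 215.37 g × 0.870 = 187.37 g.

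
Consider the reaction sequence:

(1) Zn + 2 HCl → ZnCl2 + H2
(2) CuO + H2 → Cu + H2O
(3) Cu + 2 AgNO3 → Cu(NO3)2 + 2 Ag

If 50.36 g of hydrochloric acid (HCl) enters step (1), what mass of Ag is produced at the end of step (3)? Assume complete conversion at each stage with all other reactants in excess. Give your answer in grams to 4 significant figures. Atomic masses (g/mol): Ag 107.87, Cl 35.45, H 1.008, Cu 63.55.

149.0 g

M(HCl) = 1.008 + 35.45 = 36.458 g/mol.
M(Ag) = 107.87 g/mol.
n(HCl) = 50.36 / 36.458 = 1.3813 mol.
Reaction (1): HCl→H2 ratio 2:1 ⇒ n(H2) = 0.69066 mol.
Reaction (2): H2→Cu ratio 1:1 ⇒ n(Cu) = 0.69066 mol.
Reaction (3): Cu→Ag ratio 1:2 ⇒ n(Ag) = 1.3813 mol.
Mass of Ag = 1.3813 × 107.87 = 149.00 g.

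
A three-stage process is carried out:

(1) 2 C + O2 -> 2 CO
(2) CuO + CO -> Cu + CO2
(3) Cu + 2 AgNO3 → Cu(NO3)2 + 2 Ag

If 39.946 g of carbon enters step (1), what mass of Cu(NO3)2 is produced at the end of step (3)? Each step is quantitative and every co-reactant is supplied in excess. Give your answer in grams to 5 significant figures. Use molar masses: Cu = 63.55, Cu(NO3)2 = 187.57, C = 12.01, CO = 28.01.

n(C) = 39.946 / 12.01 = 3.32606 mol.
Reaction (1): C→CO ratio 2:2 ⇒ n(CO) = 3.32606 mol.
Reaction (2): CO→Cu ratio 1:1 ⇒ n(Cu) = 3.32606 mol.
Reaction (3): Cu→Cu(NO3)2 ratio 1:1 ⇒ n(Cu(NO3)2) = 3.32606 mol.
Mass of Cu(NO3)2 = 3.32606 × 187.57 = 623.869 g.

623.87 g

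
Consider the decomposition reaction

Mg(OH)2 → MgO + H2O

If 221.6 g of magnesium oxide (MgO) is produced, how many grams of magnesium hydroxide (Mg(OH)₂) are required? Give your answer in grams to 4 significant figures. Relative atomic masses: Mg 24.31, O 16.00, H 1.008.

320.6 g

M(MgO) = 24.31 + 16.00 = 40.31 g/mol.
M(Mg(OH)2) = 24.31 + 2(16.00) + 2(1.008) = 58.326 g/mol.
n(MgO) = 221.60 g / 40.31 g/mol = 5.4974 mol.
From the equation the MgO:Mg(OH)2 mole ratio is 1:1, so n(Mg(OH)2) = 5.4974 × 1/1 = 5.4974 mol.
Mass of Mg(OH)2 = 5.4974 mol × 58.326 g/mol = 320.64 g.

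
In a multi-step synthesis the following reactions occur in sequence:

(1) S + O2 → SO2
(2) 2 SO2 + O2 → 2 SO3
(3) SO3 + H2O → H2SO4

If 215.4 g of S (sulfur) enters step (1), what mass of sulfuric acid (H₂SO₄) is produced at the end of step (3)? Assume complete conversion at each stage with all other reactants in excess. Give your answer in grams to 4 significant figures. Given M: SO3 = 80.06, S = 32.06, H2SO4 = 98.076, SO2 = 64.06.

658.9 g

n(S) = 215.4 / 32.06 = 6.7187 mol.
Reaction (1): S→SO2 ratio 1:1 ⇒ n(SO2) = 6.7187 mol.
Reaction (2): SO2→SO3 ratio 2:2 ⇒ n(SO3) = 6.7187 mol.
Reaction (3): SO3→H2SO4 ratio 1:1 ⇒ n(H2SO4) = 6.7187 mol.
Mass of H2SO4 = 6.7187 × 98.076 = 658.94 g.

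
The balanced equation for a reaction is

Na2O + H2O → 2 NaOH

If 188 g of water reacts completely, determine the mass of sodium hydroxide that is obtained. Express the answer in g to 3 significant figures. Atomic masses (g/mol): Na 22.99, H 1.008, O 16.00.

835 g

M(H2O) = 2(1.008) + 16.00 = 18.016 g/mol.
M(NaOH) = 22.99 + 16.00 + 1.008 = 39.998 g/mol.
n(H2O) = 188.0 g / 18.016 g/mol = 10.44 mol.
From the equation the H2O:NaOH mole ratio is 1:2, so n(NaOH) = 10.44 × 2/1 = 20.87 mol.
Mass of NaOH = 20.87 mol × 39.998 g/mol = 834.8 g.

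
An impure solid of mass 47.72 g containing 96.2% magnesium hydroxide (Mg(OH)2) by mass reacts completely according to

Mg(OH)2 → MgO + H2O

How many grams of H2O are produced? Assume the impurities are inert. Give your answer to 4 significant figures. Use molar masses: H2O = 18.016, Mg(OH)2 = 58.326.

Mass of pure Mg(OH)2 = 47.72 g × 0.962 = 45.907 g.
n(Mg(OH)2) = 45.907 g / 58.326 g/mol = 0.78707 mol.
From the equation the Mg(OH)2:H2O mole ratio is 1:1, so n(H2O) = 0.78707 × 1/1 = 0.78707 mol.
Mass of H2O = 0.78707 mol × 18.016 g/mol = 14.180 g.

14.18 g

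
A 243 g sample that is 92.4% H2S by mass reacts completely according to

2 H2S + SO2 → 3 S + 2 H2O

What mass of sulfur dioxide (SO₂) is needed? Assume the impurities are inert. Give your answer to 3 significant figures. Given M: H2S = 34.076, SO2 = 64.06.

Mass of pure H2S = 243 g × 0.924 = 224.5 g.
n(H2S) = 224.5 g / 34.076 g/mol = 6.589 mol.
From the equation the H2S:SO2 mole ratio is 2:1, so n(SO2) = 6.589 × 1/2 = 3.295 mol.
Mass of SO2 = 3.295 mol × 64.06 g/mol = 211.1 g.

211 g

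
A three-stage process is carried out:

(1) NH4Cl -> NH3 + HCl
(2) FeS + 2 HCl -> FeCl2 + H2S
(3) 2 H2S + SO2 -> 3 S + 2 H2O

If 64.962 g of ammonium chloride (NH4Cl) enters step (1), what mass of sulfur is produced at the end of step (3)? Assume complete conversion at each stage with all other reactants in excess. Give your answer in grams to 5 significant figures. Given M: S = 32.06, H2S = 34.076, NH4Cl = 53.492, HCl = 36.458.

n(NH4Cl) = 64.962 / 53.492 = 1.21442 mol.
Reaction (1): NH4Cl→HCl ratio 1:1 ⇒ n(HCl) = 1.21442 mol.
Reaction (2): HCl→H2S ratio 2:1 ⇒ n(H2S) = 0.607212 mol.
Reaction (3): H2S→S ratio 2:3 ⇒ n(S) = 0.910818 mol.
Mass of S = 0.910818 × 32.06 = 29.2008 g.

29.201 g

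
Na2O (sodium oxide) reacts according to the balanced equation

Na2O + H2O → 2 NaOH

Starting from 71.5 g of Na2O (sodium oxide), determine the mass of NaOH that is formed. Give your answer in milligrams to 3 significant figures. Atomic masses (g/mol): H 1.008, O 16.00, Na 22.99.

M(Na2O) = 2(22.99) + 16.00 = 61.98 g/mol.
M(NaOH) = 22.99 + 16.00 + 1.008 = 39.998 g/mol.
n(Na2O) = 71.50 g / 61.98 g/mol = 1.154 mol.
From the equation the Na2O:NaOH mole ratio is 1:2, so n(NaOH) = 1.154 × 2/1 = 2.307 mol.
Mass of NaOH = 2.307 mol × 39.998 g/mol = 92.28 g.
Converting to mg: 92.28 g = 92300 mg.

92300 mg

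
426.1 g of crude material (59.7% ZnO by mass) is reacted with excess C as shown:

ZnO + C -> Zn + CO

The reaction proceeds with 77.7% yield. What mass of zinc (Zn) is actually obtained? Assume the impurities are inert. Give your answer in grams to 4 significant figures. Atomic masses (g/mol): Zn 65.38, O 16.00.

Pure ZnO available = 426.1 g × 0.597 = 254.38 g.
M(ZnO) = 65.38 + 16.00 = 81.38 g/mol.
M(Zn) = 65.38 g/mol.
n(ZnO) = 254.38 g / 81.38 g/mol = 3.1259 mol.
From the equation the ZnO:Zn mole ratio is 1:1, so n(Zn) = 3.1259 × 1/1 = 3.1259 mol.
Mass of Zn = 3.1259 mol × 65.38 g/mol = 204.37 g.
Actual mass collected = 204.37 g × 0.777 = 158.79 g.

158.8 g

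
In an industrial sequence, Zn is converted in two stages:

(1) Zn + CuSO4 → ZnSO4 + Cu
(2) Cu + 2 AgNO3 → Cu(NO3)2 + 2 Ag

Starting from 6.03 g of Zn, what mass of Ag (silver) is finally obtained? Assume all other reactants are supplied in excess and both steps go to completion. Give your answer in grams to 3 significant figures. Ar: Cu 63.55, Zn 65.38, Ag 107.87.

19.9 g

M(Zn) = 65.38 g/mol.
M(Ag) = 107.87 g/mol.
n(Zn) = 6.030 / 65.38 = 0.09223 mol.
Step 1 gives a 1:1 ratio of Zn to Cu, so n(Cu) = 0.09223 mol.
In step 2 the Cu:Ag ratio is 1:2, so n(Ag) = 0.1845 mol.
Mass of Ag = 0.1845 × 107.87 = 19.90 g.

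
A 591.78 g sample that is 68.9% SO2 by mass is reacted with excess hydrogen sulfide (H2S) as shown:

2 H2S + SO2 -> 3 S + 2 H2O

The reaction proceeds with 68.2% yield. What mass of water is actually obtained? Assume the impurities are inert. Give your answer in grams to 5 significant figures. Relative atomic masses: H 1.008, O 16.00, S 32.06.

Pure SO2 available = 591.78 g × 0.689 = 407.736 g.
M(SO2) = 32.06 + 2(16.00) = 64.06 g/mol.
M(H2O) = 2(1.008) + 16.00 = 18.016 g/mol.
n(SO2) = 407.736 g / 64.06 g/mol = 6.36491 mol.
From the equation the SO2:H2O mole ratio is 1:2, so n(H2O) = 6.36491 × 2/1 = 12.7298 mol.
Mass of H2O = 12.7298 mol × 18.016 g/mol = 229.341 g.
Actual mass collected = 229.341 g × 0.682 = 156.410 g.

156.41 g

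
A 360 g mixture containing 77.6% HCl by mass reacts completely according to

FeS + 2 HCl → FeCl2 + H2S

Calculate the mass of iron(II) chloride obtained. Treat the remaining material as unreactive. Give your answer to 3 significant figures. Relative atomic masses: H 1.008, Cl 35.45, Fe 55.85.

Mass of pure HCl = 360 g × 0.776 = 279.4 g.
M(HCl) = 1.008 + 35.45 = 36.458 g/mol.
M(FeCl2) = 55.85 + 2(35.45) = 126.75 g/mol.
n(HCl) = 279.4 g / 36.458 g/mol = 7.663 mol.
From the equation the HCl:FeCl2 mole ratio is 2:1, so n(FeCl2) = 7.663 × 1/2 = 3.831 mol.
Mass of FeCl2 = 3.831 mol × 126.75 g/mol = 485.6 g.

486 g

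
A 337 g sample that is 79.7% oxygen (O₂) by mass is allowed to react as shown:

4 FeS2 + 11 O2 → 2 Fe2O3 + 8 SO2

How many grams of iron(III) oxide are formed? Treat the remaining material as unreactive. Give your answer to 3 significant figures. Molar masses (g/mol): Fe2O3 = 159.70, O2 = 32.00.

244 g

Mass of pure O2 = 337 g × 0.797 = 268.6 g.
n(O2) = 268.6 g / 32.00 g/mol = 8.393 mol.
From the equation the O2:Fe2O3 mole ratio is 11:2, so n(Fe2O3) = 8.393 × 2/11 = 1.526 mol.
Mass of Fe2O3 = 1.526 mol × 159.70 g/mol = 243.7 g.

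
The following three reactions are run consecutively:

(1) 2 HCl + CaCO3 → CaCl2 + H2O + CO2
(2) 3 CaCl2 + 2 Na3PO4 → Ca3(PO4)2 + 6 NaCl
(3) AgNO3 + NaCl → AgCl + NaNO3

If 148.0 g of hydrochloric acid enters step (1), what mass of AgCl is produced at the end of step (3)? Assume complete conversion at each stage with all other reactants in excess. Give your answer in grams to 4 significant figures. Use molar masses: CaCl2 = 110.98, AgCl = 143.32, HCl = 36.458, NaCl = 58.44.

581.8 g

n(HCl) = 148.0 / 36.458 = 4.0595 mol.
Reaction (1): HCl→CaCl2 ratio 2:1 ⇒ n(CaCl2) = 2.0297 mol.
Reaction (2): CaCl2→NaCl ratio 3:6 ⇒ n(NaCl) = 4.0595 mol.
Reaction (3): NaCl→AgCl ratio 1:1 ⇒ n(AgCl) = 4.0595 mol.
Mass of AgCl = 4.0595 × 143.32 = 581.80 g.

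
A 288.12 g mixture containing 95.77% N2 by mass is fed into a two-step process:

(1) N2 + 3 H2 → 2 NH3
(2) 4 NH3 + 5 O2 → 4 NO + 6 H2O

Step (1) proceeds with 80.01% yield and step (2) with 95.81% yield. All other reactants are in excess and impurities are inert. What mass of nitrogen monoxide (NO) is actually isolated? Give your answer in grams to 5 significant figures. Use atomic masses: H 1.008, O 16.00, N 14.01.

453.09 g

Pure N2 = 288.12 × 0.9577 = 275.933 g.
M(N2) = 2(14.01) = 28.02 g/mol.
M(NO) = 14.01 + 16.00 = 30.01 g/mol.
n(N2) = 275.933 / 28.02 = 9.84770 mol.
Step 1 (N2:NH3 = 1:2): theoretical n(NH3) = 19.6954 mol; at 80.01% yield, n(NH3) = 15.7583 mol.
Step 2 (NH3:NO = 4:4): theoretical n(NO) = 15.7583 mol, so theoretical mass = 15.7583 × 30.01 = 472.906 g.
At 95.81% yield, actual mass of NO = 472.906 × 0.9581 = 453.091 g.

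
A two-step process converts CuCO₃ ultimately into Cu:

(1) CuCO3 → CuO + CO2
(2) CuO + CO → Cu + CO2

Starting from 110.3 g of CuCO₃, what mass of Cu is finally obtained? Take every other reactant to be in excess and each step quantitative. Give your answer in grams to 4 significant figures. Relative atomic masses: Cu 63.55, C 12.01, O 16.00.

M(CuCO3) = 63.55 + 12.01 + 3(16.00) = 123.56 g/mol.
M(Cu) = 63.55 g/mol.
n(CuCO3) = 110.30 / 123.56 = 0.89268 mol.
Step 1 gives a 1:1 ratio of CuCO3 to CuO, so n(CuO) = 0.89268 mol.
In step 2 the CuO:Cu ratio is 1:1, so n(Cu) = 0.89268 mol.
Mass of Cu = 0.89268 × 63.55 = 56.730 g.

56.73 g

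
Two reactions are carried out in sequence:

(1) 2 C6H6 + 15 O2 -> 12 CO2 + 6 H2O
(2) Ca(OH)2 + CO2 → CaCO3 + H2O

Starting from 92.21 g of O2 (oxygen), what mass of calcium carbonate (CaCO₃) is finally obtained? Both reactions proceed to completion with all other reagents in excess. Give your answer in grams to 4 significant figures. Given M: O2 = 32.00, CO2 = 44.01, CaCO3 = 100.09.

n(O2) = 92.210 / 32.00 = 2.8816 mol.
Step 1 gives a 15:12 ratio of O2 to CO2, so n(CO2) = 2.3053 mol.
In step 2 the CO2:CaCO3 ratio is 1:1, so n(CaCO3) = 2.3053 mol.
Mass of CaCO3 = 2.3053 × 100.09 = 230.73 g.

230.7 g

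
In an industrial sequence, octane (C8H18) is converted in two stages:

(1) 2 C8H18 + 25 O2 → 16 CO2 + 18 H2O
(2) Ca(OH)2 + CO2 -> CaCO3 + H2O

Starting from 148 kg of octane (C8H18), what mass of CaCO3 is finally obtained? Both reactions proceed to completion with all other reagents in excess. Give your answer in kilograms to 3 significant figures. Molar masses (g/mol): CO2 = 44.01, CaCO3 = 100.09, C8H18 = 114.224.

148 kg = 148000 g.
n(C8H18) = 148000 / 114.224 = 1296 mol.
Step 1 gives a 2:16 ratio of C8H18 to CO2, so n(CO2) = 10370 mol.
In step 2 the CO2:CaCO3 ratio is 1:1, so n(CaCO3) = 10370 mol.
Mass of CaCO3 = 10370 × 100.09 = 1.037 × 10^6 g = 1040 kg.

1040 kg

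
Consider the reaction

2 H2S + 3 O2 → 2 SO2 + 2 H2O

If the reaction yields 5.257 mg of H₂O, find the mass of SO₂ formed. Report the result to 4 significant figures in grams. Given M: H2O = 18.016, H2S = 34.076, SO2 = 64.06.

0.01869 g

Convert: 5.257 mg = 0.0052570 g.
n(H2O) = 0.0052570 g / 18.016 g/mol = 0.00029180 mol.
From the equation the H2O:SO2 mole ratio is 2:2, so n(SO2) = 0.00029180 × 2/2 = 0.00029180 mol.
Mass of SO2 = 0.00029180 mol × 64.06 g/mol = 0.018692 g.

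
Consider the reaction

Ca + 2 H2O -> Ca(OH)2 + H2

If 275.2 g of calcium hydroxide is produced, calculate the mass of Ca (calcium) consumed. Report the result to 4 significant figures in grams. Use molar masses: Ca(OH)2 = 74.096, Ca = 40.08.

148.9 g

n(Ca(OH)2) = 275.20 g / 74.096 g/mol = 3.7141 mol.
From the equation the Ca(OH)2:Ca mole ratio is 1:1, so n(Ca) = 3.7141 × 1/1 = 3.7141 mol.
Mass of Ca = 3.7141 mol × 40.08 g/mol = 148.86 g.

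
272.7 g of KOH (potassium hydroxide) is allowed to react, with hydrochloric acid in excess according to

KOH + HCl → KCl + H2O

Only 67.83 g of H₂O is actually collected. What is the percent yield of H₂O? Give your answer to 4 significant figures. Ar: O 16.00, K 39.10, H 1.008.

M(KOH) = 39.10 + 16.00 + 1.008 = 56.108 g/mol.
M(H2O) = 2(1.008) + 16.00 = 18.016 g/mol.
n(KOH) = 272.70 g / 56.108 g/mol = 4.8603 mol.
From the equation the KOH:H2O mole ratio is 1:1, so n(H2O) = 4.8603 × 1/1 = 4.8603 mol.
Mass of H2O = 4.8603 mol × 18.016 g/mol = 87.563 g.
This is the theoretical yield. Percent yield = 67.83 g / 87.563 g × 100% = 77.465%.

77.46 %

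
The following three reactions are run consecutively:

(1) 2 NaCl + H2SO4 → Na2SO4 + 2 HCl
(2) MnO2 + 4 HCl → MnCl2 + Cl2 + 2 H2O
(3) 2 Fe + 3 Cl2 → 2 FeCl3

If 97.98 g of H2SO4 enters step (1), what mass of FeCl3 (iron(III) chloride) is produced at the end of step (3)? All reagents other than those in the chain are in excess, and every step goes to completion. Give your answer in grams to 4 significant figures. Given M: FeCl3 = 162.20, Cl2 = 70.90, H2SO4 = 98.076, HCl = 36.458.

54.01 g

n(H2SO4) = 97.98 / 98.076 = 0.99902 mol.
Reaction (1): H2SO4→HCl ratio 1:2 ⇒ n(HCl) = 1.9980 mol.
Reaction (2): HCl→Cl2 ratio 4:1 ⇒ n(Cl2) = 0.49951 mol.
Reaction (3): Cl2→FeCl3 ratio 3:2 ⇒ n(FeCl3) = 0.33301 mol.
Mass of FeCl3 = 0.33301 × 162.20 = 54.014 g.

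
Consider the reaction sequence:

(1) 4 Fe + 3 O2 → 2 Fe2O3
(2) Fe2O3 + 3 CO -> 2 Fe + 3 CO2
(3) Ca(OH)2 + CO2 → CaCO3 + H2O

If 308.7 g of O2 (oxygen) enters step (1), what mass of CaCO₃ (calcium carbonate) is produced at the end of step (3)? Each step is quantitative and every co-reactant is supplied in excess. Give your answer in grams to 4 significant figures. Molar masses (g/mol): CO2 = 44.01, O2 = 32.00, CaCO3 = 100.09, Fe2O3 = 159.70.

1931 g

n(O2) = 308.7 / 32.00 = 9.6469 mol.
Reaction (1): O2→Fe2O3 ratio 3:2 ⇒ n(Fe2O3) = 6.4312 mol.
Reaction (2): Fe2O3→CO2 ratio 1:3 ⇒ n(CO2) = 19.294 mol.
Reaction (3): CO2→CaCO3 ratio 1:1 ⇒ n(CaCO3) = 19.294 mol.
Mass of CaCO3 = 19.294 × 100.09 = 1931.1 g.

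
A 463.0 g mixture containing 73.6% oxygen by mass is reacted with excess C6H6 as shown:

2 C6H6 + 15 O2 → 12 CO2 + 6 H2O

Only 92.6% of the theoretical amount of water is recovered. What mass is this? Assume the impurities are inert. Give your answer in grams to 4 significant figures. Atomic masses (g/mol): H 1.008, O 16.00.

Pure O2 available = 463.0 g × 0.736 = 340.77 g.
M(O2) = 2(16.00) = 32.00 g/mol.
M(H2O) = 2(1.008) + 16.00 = 18.016 g/mol.
n(O2) = 340.77 g / 32.00 g/mol = 10.649 mol.
From the equation the O2:H2O mole ratio is 15:6, so n(H2O) = 10.649 × 6/15 = 4.2596 mol.
Mass of H2O = 4.2596 mol × 18.016 g/mol = 76.741 g.
Actual mass collected = 76.741 g × 0.926 = 71.062 g.

71.06 g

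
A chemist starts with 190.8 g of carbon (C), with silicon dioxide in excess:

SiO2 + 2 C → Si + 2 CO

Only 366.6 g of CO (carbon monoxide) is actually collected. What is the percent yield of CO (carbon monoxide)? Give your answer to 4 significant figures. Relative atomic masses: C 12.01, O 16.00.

M(C) = 12.01 g/mol.
M(CO) = 12.01 + 16.00 = 28.01 g/mol.
n(C) = 190.80 g / 12.01 g/mol = 15.887 mol.
From the equation the C:CO mole ratio is 2:2, so n(CO) = 15.887 × 2/2 = 15.887 mol.
Mass of CO = 15.887 mol × 28.01 g/mol = 444.99 g.
This is the theoretical yield. Percent yield = 366.6 g / 444.99 g × 100% = 82.384%.

82.38 %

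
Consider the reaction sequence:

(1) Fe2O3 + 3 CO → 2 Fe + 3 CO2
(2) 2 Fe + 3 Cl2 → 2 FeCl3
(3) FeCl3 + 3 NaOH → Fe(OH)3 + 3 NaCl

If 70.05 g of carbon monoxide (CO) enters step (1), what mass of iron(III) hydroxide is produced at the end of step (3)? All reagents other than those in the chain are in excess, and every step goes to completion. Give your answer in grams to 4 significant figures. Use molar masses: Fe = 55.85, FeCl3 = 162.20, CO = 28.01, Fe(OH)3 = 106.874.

178.2 g

n(CO) = 70.05 / 28.01 = 2.5009 mol.
Reaction (1): CO→Fe ratio 3:2 ⇒ n(Fe) = 1.6673 mol.
Reaction (2): Fe→FeCl3 ratio 2:2 ⇒ n(FeCl3) = 1.6673 mol.
Reaction (3): FeCl3→Fe(OH)3 ratio 1:1 ⇒ n(Fe(OH)3) = 1.6673 mol.
Mass of Fe(OH)3 = 1.6673 × 106.874 = 178.19 g.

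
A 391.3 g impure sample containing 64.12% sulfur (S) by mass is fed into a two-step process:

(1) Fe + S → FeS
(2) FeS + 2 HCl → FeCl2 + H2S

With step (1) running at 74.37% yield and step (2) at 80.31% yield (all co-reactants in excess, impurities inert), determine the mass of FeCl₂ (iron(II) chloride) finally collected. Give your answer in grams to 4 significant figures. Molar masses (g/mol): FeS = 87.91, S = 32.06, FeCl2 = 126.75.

Pure S = 391.3 × 0.6412 = 250.90 g.
n(S) = 250.90 / 32.06 = 7.8260 mol.
Step 1 (S:FeS = 1:1): theoretical n(FeS) = 7.8260 mol; at 74.37% yield, n(FeS) = 5.8202 mol.
Step 2 (FeS:FeCl2 = 1:1): theoretical n(FeCl2) = 5.8202 mol, so theoretical mass = 5.8202 × 126.75 = 737.71 g.
At 80.31% yield, actual mass of FeCl2 = 737.71 × 0.8031 = 592.45 g.

592.5 g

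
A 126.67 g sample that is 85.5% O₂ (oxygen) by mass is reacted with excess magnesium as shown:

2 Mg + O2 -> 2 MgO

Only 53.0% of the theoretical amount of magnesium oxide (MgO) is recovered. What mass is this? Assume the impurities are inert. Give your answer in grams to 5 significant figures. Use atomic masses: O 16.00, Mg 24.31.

144.61 g

Pure O2 available = 126.67 g × 0.855 = 108.303 g.
M(O2) = 2(16.00) = 32.00 g/mol.
M(MgO) = 24.31 + 16.00 = 40.31 g/mol.
n(O2) = 108.303 g / 32.00 g/mol = 3.38446 mol.
From the equation the O2:MgO mole ratio is 1:2, so n(MgO) = 3.38446 × 2/1 = 6.76893 mol.
Mass of MgO = 6.76893 mol × 40.31 g/mol = 272.855 g.
Actual mass collected = 272.855 g × 0.530 = 144.613 g.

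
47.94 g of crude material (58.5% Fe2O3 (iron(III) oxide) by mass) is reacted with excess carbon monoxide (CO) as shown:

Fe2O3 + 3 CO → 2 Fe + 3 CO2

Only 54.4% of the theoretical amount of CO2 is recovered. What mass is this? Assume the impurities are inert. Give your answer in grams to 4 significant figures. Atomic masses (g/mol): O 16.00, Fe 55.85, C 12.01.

12.61 g

Pure Fe2O3 available = 47.94 g × 0.585 = 28.045 g.
M(Fe2O3) = 2(55.85) + 3(16.00) = 159.70 g/mol.
M(CO2) = 12.01 + 2(16.00) = 44.01 g/mol.
n(Fe2O3) = 28.045 g / 159.70 g/mol = 0.17561 mol.
From the equation the Fe2O3:CO2 mole ratio is 1:3, so n(CO2) = 0.17561 × 3/1 = 0.52683 mol.
Mass of CO2 = 0.52683 mol × 44.01 g/mol = 23.186 g.
Actual mass collected = 23.186 g × 0.544 = 12.613 g.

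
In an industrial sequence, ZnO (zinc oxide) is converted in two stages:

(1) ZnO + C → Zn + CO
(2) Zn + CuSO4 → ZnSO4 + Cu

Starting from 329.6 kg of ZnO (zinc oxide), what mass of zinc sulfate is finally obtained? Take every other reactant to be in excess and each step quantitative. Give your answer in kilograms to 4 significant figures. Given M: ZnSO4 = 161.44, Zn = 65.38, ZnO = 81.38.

329.6 kg = 329600 g.
n(ZnO) = 329600 / 81.38 = 4050.1 mol.
Step 1 gives a 1:1 ratio of ZnO to Zn, so n(Zn) = 4050.1 mol.
In step 2 the Zn:ZnSO4 ratio is 1:1, so n(ZnSO4) = 4050.1 mol.
Mass of ZnSO4 = 4050.1 × 161.44 = 653850 g = 653.9 kg.

653.9 kg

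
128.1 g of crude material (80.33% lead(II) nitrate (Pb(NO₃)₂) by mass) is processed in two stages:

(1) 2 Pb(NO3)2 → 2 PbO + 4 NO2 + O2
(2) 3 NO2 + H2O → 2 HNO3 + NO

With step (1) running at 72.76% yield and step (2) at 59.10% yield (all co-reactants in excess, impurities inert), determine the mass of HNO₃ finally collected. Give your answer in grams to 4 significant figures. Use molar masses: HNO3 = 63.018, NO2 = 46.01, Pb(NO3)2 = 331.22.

11.23 g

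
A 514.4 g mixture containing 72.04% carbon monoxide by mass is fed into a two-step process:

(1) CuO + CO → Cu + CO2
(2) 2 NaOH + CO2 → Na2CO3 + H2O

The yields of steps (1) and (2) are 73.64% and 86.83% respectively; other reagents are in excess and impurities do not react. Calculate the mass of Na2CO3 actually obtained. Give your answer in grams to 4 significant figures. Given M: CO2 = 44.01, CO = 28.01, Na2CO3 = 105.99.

Pure CO = 514.4 × 0.7204 = 370.57 g.
n(CO) = 370.57 / 28.01 = 13.230 mol.
Step 1 (CO:CO2 = 1:1): theoretical n(CO2) = 13.230 mol; at 73.64% yield, n(CO2) = 9.7426 mol.
Step 2 (CO2:Na2CO3 = 1:1): theoretical n(Na2CO3) = 9.7426 mol, so theoretical mass = 9.7426 × 105.99 = 1032.6 g.
At 86.83% yield, actual mass of Na2CO3 = 1032.6 × 0.8683 = 896.62 g.

896.6 g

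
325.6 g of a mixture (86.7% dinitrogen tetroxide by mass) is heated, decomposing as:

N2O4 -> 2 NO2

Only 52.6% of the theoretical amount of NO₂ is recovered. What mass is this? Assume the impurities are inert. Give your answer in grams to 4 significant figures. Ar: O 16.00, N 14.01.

Pure N2O4 available = 325.6 g × 0.867 = 282.30 g.
M(N2O4) = 2(14.01) + 4(16.00) = 92.02 g/mol.
M(NO2) = 14.01 + 2(16.00) = 46.01 g/mol.
n(N2O4) = 282.30 g / 92.02 g/mol = 3.0678 mol.
From the equation the N2O4:NO2 mole ratio is 1:2, so n(NO2) = 3.0678 × 2/1 = 6.1355 mol.
Mass of NO2 = 6.1355 mol × 46.01 g/mol = 282.30 g.
Actual mass collected = 282.30 g × 0.526 = 148.49 g.

148.5 g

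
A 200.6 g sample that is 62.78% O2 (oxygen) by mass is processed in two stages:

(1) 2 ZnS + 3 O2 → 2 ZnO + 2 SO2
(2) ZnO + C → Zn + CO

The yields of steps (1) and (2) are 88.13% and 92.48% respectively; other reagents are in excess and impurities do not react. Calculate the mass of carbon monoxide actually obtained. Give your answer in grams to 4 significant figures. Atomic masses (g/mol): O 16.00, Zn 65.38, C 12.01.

59.90 g

Pure O2 = 200.6 × 0.6278 = 125.94 g.
M(O2) = 2(16.00) = 32.00 g/mol.
M(CO) = 12.01 + 16.00 = 28.01 g/mol.
n(O2) = 125.94 / 32.00 = 3.9355 mol.
Step 1 (O2:ZnO = 3:2): theoretical n(ZnO) = 2.6237 mol; at 88.13% yield, n(ZnO) = 2.3122 mol.
Step 2 (ZnO:CO = 1:1): theoretical n(CO) = 2.3122 mol, so theoretical mass = 2.3122 × 28.01 = 64.766 g.
At 92.48% yield, actual mass of CO = 64.766 × 0.9248 = 59.896 g.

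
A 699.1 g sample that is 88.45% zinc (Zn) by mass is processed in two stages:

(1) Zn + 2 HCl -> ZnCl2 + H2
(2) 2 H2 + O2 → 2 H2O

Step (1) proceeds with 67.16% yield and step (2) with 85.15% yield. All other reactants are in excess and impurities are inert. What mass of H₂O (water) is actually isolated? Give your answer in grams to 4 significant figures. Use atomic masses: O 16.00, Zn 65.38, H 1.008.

97.44 g

Pure Zn = 699.1 × 0.8845 = 618.35 g.
M(Zn) = 65.38 g/mol.
M(H2O) = 2(1.008) + 16.00 = 18.016 g/mol.
n(Zn) = 618.35 / 65.38 = 9.4578 mol.
Step 1 (Zn:H2 = 1:1): theoretical n(H2) = 9.4578 mol; at 67.16% yield, n(H2) = 6.3519 mol.
Step 2 (H2:H2O = 2:2): theoretical n(H2O) = 6.3519 mol, so theoretical mass = 6.3519 × 18.016 = 114.44 g.
At 85.15% yield, actual mass of H2O = 114.44 × 0.8515 = 97.442 g.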